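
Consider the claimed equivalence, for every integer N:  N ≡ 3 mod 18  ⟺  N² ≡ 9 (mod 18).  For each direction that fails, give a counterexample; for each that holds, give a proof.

(→) Suppose N ≡ 3 mod 18. Write N = 18j + 3. Then (18j + 3)² = 324j² + 108j + 9 = 18(18j² + 6j) + 9, so N² ≡ 9 (mod 18).

(←) This fails: take N = 9. Then 9² = 81 ≡ 9 (mod 18), yet 9 ≡ 9 (mod 18), not 3.

Only the forward implication holds.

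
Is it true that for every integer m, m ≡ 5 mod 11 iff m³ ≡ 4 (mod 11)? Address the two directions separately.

(⟹) Suppose m ≡ 5 mod 11. Write m = 11j + 5. Then (11j + 5)³ = 1331j³ + 1815j² + 825j + 125 = 11(121j³ + 165j² + 75j + 11) + 4, so m³ ≡ 4 (mod 11).

(⟸) For the converse, argue contrapositively. If m ≢ 5 (mod 11), then m is congruent to one of 0, 1, 2, 3, 4, 6, 7, 8, 9, 10 modulo 11, and these give m³ ≡ 0, 1, 8, 5, 9, 7, 2, 6, 3, 10 respectively — never 4.

Equivalent; both directions hold.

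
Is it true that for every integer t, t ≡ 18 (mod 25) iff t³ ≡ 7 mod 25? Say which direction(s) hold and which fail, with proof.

Both directions hold.

Forward direction. Suppose t ≡ 18 (mod 25). Write t = 25j + 18. Then (25j + 18)³ = 15625j³ + 33750j² + 24300j + 5832 = 25(625j³ + 1350j² + 972j + 233) + 7, so t³ ≡ 7 (mod 25).

Converse. Suppose t³ ≡ 7 (mod 25). The only residue r in {0, …, 24} with r³ ≡ 7 (mod 25) is r = 18, so t ≡ 18 (mod 25).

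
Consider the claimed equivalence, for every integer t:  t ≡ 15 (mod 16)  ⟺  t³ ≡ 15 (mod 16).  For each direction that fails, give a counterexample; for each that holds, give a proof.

(⇒) Suppose t ≡ 15 (mod 16). Write t = 16j + 15. Then (16j + 15)³ = 4096j³ + 11520j² + 10800j + 3375 = 16(256j³ + 720j² + 675j + 210) + 15, so t³ ≡ 15 (mod 16).

(⇐) Conversely, suppose t³ ≡ 15 (mod 16). The only residue r in {0, …, 15} with r³ ≡ 15 (mod 16) is r = 15, so t ≡ 15 (mod 16).

Both implications hold.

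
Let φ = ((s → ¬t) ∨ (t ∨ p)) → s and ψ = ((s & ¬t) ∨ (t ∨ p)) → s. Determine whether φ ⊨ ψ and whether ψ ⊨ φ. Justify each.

(⇒) holds; (⇐) fails.

(⇒) Assume the antecedent. If p is true, the antecedent forces (p = T, t = F, s = T) or (p = T, t = T, s = T), and ((s & ¬t) ∨ (t ∨ p)) → s holds there. If p is false, the antecedent forces (p = F, t = F, s = T) or (p = F, t = T, s = T), and ((s & ¬t) ∨ (t ∨ p)) → s holds there. Either way ((s & ¬t) ∨ (t ∨ p)) → s holds.

(⇐) This fails. Under p = F, t = F, s = F, the left side is false but the right side is true.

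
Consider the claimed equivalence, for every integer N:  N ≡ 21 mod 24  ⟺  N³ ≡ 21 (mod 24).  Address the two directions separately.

Equivalent; both directions hold.

(→) Suppose N ≡ 21 mod 24. Write N = 24j + 21. Then (24j + 21)³ = 13824j³ + 36288j² + 31752j + 9261 = 24(576j³ + 1512j² + 1323j + 385) + 21, so N³ ≡ 21 (mod 24).

(←) Conversely, suppose N³ ≡ 21 (mod 24). The only residue r in {0, …, 23} with r³ ≡ 21 (mod 24) is r = 21, so N ≡ 21 (mod 24).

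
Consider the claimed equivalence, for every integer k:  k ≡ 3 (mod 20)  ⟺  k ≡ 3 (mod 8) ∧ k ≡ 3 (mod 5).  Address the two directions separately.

Not equivalent: only (⇐) holds.

Forward direction. This fails: k = 23 gives 23 ≡ 3 (mod 20) but 23 ≡ 7 (mod 8), so the conjunction on the right does not hold.

Converse. If k ≡ 3 (mod 8) and k ≡ 3 (mod 5), then by the Chinese remainder theorem k ≡ 3 (mod 40). Since 3 ≡ 3 (mod 20) and 20 ∣ 40, we get k ≡ 3 (mod 20).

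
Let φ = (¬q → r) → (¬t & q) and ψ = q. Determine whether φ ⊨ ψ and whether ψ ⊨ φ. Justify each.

Both directions fail.

(⟹) This fails. Under t = F, q = F, r = F, the left side is true but the right side is false.

(⟸) This fails. Under t = T, q = T, r = F, the left side is false but the right side is true.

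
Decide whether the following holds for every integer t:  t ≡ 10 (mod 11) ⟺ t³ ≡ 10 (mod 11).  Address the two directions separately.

(⟹) Suppose t ≡ 10 (mod 11). Write t = 11j + 10. Then (11j + 10)³ = 1331j³ + 3630j² + 3300j + 1000 = 11(121j³ + 330j² + 300j + 90) + 10, so t³ ≡ 10 (mod 11).

(⟸) For the converse, argue contrapositively. If t ≢ 10 (mod 11), then t is congruent to one of 0, 1, 2, 3, 4, 5, 6, 7, 8, 9 modulo 11, and these give t³ ≡ 0, 1, 8, 5, 9, 4, 7, 2, 6, 3 respectively — never 10.

Both directions hold; the statement is true.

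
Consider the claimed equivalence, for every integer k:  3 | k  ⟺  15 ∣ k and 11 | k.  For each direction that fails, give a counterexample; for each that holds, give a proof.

Only the reverse direction holds.

Forward direction. This fails: take k = 3. Certainly 3 ∣ 3, but 15 ∤ 3.

Converse. Suppose 15 ∣ k and 11 ∣ k. Any common multiple of 15 and 11 is a multiple of their lcm; here gcd(15, 11) = 1, so lcm(15, 11) = 15·11 = 165, so 165 ∣ k. Since 3 ∣ 165, it follows that 3 ∣ k.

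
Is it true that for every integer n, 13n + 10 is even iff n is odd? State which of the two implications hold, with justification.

(→) This fails: n = 4 gives 13n + 10 = 62, which is even, but 4 is even, not odd.

(←) This also fails: n = 3 is odd, but 13n + 10 = 49 is odd, not even.

Both directions fail.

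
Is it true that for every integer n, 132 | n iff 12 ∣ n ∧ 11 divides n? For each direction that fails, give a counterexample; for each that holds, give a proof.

[⇒] If 132 ∣ n, write n = 132q. Since 132 = 11·12, n = 12·(11q), so 12 ∣ n; and since 132 = 12·11, n = 11·(12q), so 11 ∣ n.

[⇐] Suppose 12 ∣ n and 11 ∣ n. Any common multiple of 12 and 11 is a multiple of their lcm; here gcd(12, 11) = 1, so lcm(12, 11) = 12·11 = 132, so 132 ∣ n.

Both implications hold.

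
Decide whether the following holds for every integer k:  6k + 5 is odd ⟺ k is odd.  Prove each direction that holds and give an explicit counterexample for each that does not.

(→) This fails: take k = 6. Then 6k + 5 = 41, which is odd, yet k = 6 is even, not odd.

(←) Suppose k is odd. Since 6 is even, 6k is even for every k, so 6k + 5 has the same parity as 5, which is odd. Hence 6k + 5 is odd.

The forward direction fails; the converse holds.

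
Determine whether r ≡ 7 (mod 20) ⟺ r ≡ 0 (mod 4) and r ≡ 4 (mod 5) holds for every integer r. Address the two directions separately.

(→) This fails: r = 7 gives 7 ≡ 7 (mod 20) but 7 ≡ 3 (mod 4), so the conjunction on the right does not hold.

(←) This fails: r = 4 satisfies both congruences on the right (4 ≡ 0 mod 4 and 4 ≡ 4 mod 5) yet 4 ≡ 4 (mod 20), not 7.

Both directions fail.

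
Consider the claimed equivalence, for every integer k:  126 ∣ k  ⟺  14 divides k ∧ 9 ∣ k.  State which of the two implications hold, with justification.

(⟸) Suppose 14 ∣ k and 9 ∣ k. Any common multiple of 14 and 9 is a multiple of their lcm; here gcd(14, 9) = 1, so lcm(14, 9) = 14·9 = 126, so 126 ∣ k.

(⟹) If 126 ∣ k, write k = 126q. Since 126 = 9·14, k = 14·(9q), so 14 ∣ k; and since 126 = 14·9, k = 9·(14q), so 9 ∣ k.

Both directions hold; the statement is true.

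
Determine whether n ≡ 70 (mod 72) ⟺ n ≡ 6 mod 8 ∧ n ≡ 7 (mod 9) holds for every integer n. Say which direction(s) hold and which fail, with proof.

(⟹) Suppose n ≡ 70 (mod 72); write n = 72j + 70. Since 8 ∣ 72, reducing mod 8 gives n ≡ 70 ≡ 6 (mod 8); since 9 ∣ 72, reducing mod 9 gives n ≡ 70 ≡ 7 (mod 9).

(⟸) Conversely, if n ≡ 6 (mod 8) and n ≡ 7 (mod 9), then by the Chinese remainder theorem n ≡ 70 (mod 72). This is exactly n ≡ 70 (mod 72).

Both implications hold.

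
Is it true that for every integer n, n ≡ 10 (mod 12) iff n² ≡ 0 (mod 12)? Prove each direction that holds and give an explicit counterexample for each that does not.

(⇒) fails and (⇐) fails.

(⟹) This fails: take n = 10. Then 10 ≡ 10 (mod 12), but 10² = 100 ≡ 4 (mod 12), not 0.

(⟸) This fails: take n = 0. Then 0² = 0 ≡ 0 (mod 12), yet 0 ≡ 0 (mod 12), not 10.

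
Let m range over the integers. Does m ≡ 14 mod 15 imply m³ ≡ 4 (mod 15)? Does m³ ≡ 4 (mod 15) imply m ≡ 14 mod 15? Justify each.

Forward direction. This fails: take m = 14. Then 14 ≡ 14 (mod 15), but 14³ = 2744 ≡ 14 (mod 15), not 4.

Converse. This fails: take m = 4. Then 4³ = 64 ≡ 4 (mod 15), yet 4 ≡ 4 (mod 15), not 14.

Neither implication holds.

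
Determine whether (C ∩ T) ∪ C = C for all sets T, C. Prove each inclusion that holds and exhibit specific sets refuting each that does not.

Both inclusions hold.

Forward inclusion. Let x ∈ (C ∩ T) ∪ C. Then either x ∈ C and x ∉ T; or x ∈ T ∩ C. In each case x ∈ C, so (C ∩ T) ∪ C ⊆ C.

Reverse inclusion. Let x ∈ C. Then either x ∈ C and x ∉ T; or x ∈ T ∩ C. In each case x ∈ (C ∩ T) ∪ C, so C ⊆ (C ∩ T) ∪ C.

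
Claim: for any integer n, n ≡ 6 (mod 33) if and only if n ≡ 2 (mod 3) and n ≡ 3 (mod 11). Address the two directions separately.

(⇒) fails and (⇐) fails.

[⇒] This fails: n = 6 gives 6 ≡ 6 (mod 33) but 6 ≡ 0 (mod 3), so the conjunction on the right does not hold.

[⇐] This fails: n = 14 satisfies both congruences on the right (14 ≡ 2 mod 3 and 14 ≡ 3 mod 11) yet 14 ≡ 14 (mod 33), not 6.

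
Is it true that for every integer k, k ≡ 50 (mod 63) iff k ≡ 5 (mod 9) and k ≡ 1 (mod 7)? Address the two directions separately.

(⇒) Suppose k ≡ 50 (mod 63); write k = 63j + 50. Since 9 ∣ 63, reducing mod 9 gives k ≡ 50 ≡ 5 (mod 9); since 7 ∣ 63, reducing mod 7 gives k ≡ 50 ≡ 1 (mod 7).

(⇐) Conversely, if k ≡ 5 (mod 9) and k ≡ 1 (mod 7), then by the Chinese remainder theorem k ≡ 50 (mod 63). This is exactly k ≡ 50 (mod 63).

Both implications hold.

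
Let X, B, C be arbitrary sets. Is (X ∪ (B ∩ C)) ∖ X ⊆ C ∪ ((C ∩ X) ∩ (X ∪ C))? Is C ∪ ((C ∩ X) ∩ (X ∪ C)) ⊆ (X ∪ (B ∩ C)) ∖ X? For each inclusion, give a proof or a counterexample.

Only the forward inclusion holds.

Forward inclusion. Let x ∈ (X ∪ (B ∩ C)) ∖ X. Then x ∈ B ∩ C and x ∉ X, from which x ∈ C ∪ ((C ∩ X) ∩ (X ∪ C)).

Reverse inclusion. This inclusion fails. Take X = ∅, B = ∅, C = {1}; then 1 ∈ C ∪ ((C ∩ X) ∩ (X ∪ C)) but 1 ∉ (X ∪ (B ∩ C)) ∖ X.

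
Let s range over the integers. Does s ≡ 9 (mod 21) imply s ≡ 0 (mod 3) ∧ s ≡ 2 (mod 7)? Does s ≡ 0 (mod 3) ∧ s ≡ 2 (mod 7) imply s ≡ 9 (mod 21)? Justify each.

(⟹) Suppose s ≡ 9 (mod 21); write s = 21j + 9. Since 3 ∣ 21, reducing mod 3 gives s ≡ 9 ≡ 0 (mod 3); since 7 ∣ 21, reducing mod 7 gives s ≡ 9 ≡ 2 (mod 7).

(⟸) Conversely, if s ≡ 0 (mod 3) and s ≡ 2 (mod 7), then by the Chinese remainder theorem s ≡ 9 (mod 21). This is exactly s ≡ 9 (mod 21).

Both directions hold; the statement is true.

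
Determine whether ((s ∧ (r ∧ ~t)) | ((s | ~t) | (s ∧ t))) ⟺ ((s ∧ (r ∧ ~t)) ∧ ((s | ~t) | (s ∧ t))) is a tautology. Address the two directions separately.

Not equivalent: only (⇐) holds.

[⇒] This fails. Under s = F, r = F, t = F, the left side is true but the right side is false.

[⇐] Assume the antecedent. If s is true, the consequent reduces to true regardless of the other variables. If s is false, the antecedent cannot hold. Either way the consequent holds.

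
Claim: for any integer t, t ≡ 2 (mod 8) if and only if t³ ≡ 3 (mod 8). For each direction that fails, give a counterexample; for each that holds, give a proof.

Neither direction holds.

[⇒] This fails: take t = 2. Then 2 ≡ 2 (mod 8), but 2³ = 8 ≡ 0 (mod 8), not 3.

[⇐] This fails: take t = 3. Then 3³ = 27 ≡ 3 (mod 8), yet 3 ≡ 3 (mod 8), not 2.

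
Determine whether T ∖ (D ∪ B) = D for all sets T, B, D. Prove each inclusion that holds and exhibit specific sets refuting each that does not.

Forward inclusion. This inclusion fails. Take T = {1}, B = ∅, D = ∅; then 1 ∈ T ∖ (D ∪ B) but 1 ∉ D.

Reverse inclusion. This inclusion fails. Take T = ∅, B = ∅, D = {1}; then 1 ∈ D but 1 ∉ T ∖ (D ∪ B).

Neither inclusion holds.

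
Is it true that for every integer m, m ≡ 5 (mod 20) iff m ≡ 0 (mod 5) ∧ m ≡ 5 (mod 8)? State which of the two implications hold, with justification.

Only the reverse direction holds.

(⇒) This fails: m = 25 gives 25 ≡ 5 (mod 20) but 25 ≡ 1 (mod 8), so the conjunction on the right does not hold.

(⇐) Conversely, if m ≡ 0 (mod 5) and m ≡ 5 (mod 8), then by the Chinese remainder theorem m ≡ 5 (mod 40). Since 5 ≡ 5 (mod 20) and 20 ∣ 40, we get m ≡ 5 (mod 20).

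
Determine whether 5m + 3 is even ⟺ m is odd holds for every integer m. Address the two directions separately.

(→) Suppose 5m + 3 is even. Since 5 is odd, 5m and m have the same parity, so 5m + 3 ≡ m + 3 (mod 2). As 3 is odd, 5m + 3 is even exactly when m is odd. Thus m is odd.

(←) Conversely, suppose m is odd; write m = 2j + 1. Then 5m + 3 = 5·(2j + 1) + 3 = 2·5j + 8, which is even.

Both directions hold.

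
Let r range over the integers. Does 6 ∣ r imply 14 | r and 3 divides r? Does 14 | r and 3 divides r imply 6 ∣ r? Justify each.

(⇒) fails; (⇐) holds.

(⇒) This fails: take r = 6. Certainly 6 ∣ 6, but 14 ∤ 6.

(⇐) Suppose 14 ∣ r and 3 ∣ r. Any common multiple of 14 and 3 is a multiple of their lcm; here gcd(14, 3) = 1, so lcm(14, 3) = 14·3 = 42, so 42 ∣ r. Since 6 ∣ 42, it follows that 6 ∣ r.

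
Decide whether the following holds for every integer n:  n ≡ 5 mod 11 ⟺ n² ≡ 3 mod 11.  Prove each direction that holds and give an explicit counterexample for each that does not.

Converse. This fails: take n = 6. Then 6² = 36 ≡ 3 (mod 11), yet 6 ≡ 6 (mod 11), not 5.

Forward direction. Suppose n ≡ 5 mod 11. Write n = 11j + 5. Then (11j + 5)² = 121j² + 110j + 25 = 11(11j² + 10j + 2) + 3, so n² ≡ 3 (mod 11).

Only the forward implication holds.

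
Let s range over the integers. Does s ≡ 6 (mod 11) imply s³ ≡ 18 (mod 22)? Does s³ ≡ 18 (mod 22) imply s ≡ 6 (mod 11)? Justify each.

(←) The residues r modulo 22 with r³ ≡ 18 (mod 22) are exactly {6}, and each is ≡ 6 (mod 11).

(→) This fails: take s = 17. Then 17 ≡ 6 (mod 11), but 17³ = 4913 ≡ 7 (mod 22), not 18.

(⇒) fails; (⇐) holds.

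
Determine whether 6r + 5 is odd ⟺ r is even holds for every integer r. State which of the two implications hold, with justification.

[⇒] This fails: take r = 3. Then 6r + 5 = 23, which is odd, yet r = 3 is odd, not even.

[⇐] Suppose r is even. Since 6 is even, 6r is even for every r, so 6r + 5 has the same parity as 5, which is odd. Hence 6r + 5 is odd.

(⇒) fails; (⇐) holds.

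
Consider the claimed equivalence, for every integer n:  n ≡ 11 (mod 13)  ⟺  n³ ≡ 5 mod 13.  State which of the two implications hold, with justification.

(⇒) holds; (⇐) fails.

[⇐] This fails: take n = 7. Then 7³ = 343 ≡ 5 (mod 13), yet 7 ≡ 7 (mod 13), not 11.

[⇒] Suppose n ≡ 11 (mod 13). Write n = 13j + 11. Then (13j + 11)³ = 2197j³ + 5577j² + 4719j + 1331 = 13(169j³ + 429j² + 363j + 102) + 5, so n³ ≡ 5 (mod 13).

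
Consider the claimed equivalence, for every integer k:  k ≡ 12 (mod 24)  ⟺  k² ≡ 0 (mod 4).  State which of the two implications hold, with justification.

Not equivalent: only (⇒) holds.

[⇐] This fails: take k = 0. Then 0² = 0 ≡ 0 (mod 4), yet 0 ≡ 0 (mod 24), not 12.

[⇒] Suppose k ≡ 12 (mod 24). Then k² ≡ 12² = 144 (mod 24), and since 4 ∣ 24, also k² ≡ 0 (mod 4).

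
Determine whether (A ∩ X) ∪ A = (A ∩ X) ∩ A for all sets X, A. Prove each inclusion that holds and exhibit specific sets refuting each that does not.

(⟹) This inclusion fails. Take X = ∅, A = {1}; then 1 ∈ (A ∩ X) ∪ A but 1 ∉ (A ∩ X) ∩ A.

(⟸) Let x ∈ (A ∩ X) ∩ A. Then x ∈ X ∩ A, from which x ∈ (A ∩ X) ∪ A.

(⊆) fails; (⊇) holds.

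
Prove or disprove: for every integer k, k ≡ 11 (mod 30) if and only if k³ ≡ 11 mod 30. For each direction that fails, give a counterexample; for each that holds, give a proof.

Both directions hold; the statement is true.

Converse. Suppose k³ ≡ 11 (mod 30). The only residue r in {0, …, 29} with r³ ≡ 11 (mod 30) is r = 11, so k ≡ 11 (mod 30).

Forward direction. Suppose k ≡ 11 (mod 30). Write k = 30j + 11. Then (30j + 11)³ = 27000j³ + 29700j² + 10890j + 1331 = 30(900j³ + 990j² + 363j + 44) + 11, so k³ ≡ 11 (mod 30).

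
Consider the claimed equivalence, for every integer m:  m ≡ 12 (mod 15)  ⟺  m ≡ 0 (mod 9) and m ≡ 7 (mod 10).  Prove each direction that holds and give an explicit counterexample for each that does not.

The forward direction fails; the converse holds.

[⇒] This fails: m = 72 gives 72 ≡ 12 (mod 15) but 72 ≡ 2 (mod 10), so the conjunction on the right does not hold.

[⇐] Conversely, if m ≡ 0 (mod 9) and m ≡ 7 (mod 10), then by the Chinese remainder theorem m ≡ 27 (mod 90). Since 27 ≡ 12 (mod 15) and 15 ∣ 90, we get m ≡ 12 (mod 15).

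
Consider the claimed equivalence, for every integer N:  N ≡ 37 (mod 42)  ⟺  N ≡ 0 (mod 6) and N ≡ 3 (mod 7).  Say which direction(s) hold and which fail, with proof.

[⇒] This fails: N = 37 gives 37 ≡ 37 (mod 42) but 37 ≡ 1 (mod 6), so the conjunction on the right does not hold.

[⇐] This fails: N = 24 satisfies both congruences on the right (24 ≡ 0 mod 6 and 24 ≡ 3 mod 7) yet 24 ≡ 24 (mod 42), not 37.

Neither implication holds.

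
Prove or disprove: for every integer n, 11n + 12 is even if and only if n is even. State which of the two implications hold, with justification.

Both directions hold; the statement is true.

(⟹) Suppose 11n + 12 is even. Since 11 is odd, 11n and n have the same parity, so 11n + 12 ≡ n + 12 (mod 2). As 12 is even, 11n + 12 is even exactly when n is even. Thus n is even.

(⟸) Conversely, suppose n is even; write n = 2j. Then 11n + 12 = 11·(2j) + 12 = 2·11j + 12, which is even.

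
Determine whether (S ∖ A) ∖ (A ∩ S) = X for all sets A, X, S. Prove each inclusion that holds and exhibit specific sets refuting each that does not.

Both inclusions fail.

(⊆) This inclusion fails. Take A = ∅, X = ∅, S = {1}; then 1 ∈ (S ∖ A) ∖ (A ∩ S) but 1 ∉ X.

(⊇) This inclusion fails. Take A = ∅, X = {1}, S = ∅; then 1 ∈ X but 1 ∉ (S ∖ A) ∖ (A ∩ S).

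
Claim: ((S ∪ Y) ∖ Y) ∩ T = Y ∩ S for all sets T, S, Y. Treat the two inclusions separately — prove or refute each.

Neither inclusion holds.

(⟹) This inclusion fails. Take T = {1}, S = {1}, Y = ∅; then 1 ∈ ((S ∪ Y) ∖ Y) ∩ T but 1 ∉ Y ∩ S.

(⟸) This inclusion fails. Take T = ∅, S = {1}, Y = {1}; then 1 ∈ Y ∩ S but 1 ∉ ((S ∪ Y) ∖ Y) ∩ T.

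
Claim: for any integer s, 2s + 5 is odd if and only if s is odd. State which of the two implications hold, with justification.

Not equivalent: only (⇐) holds.

[⇒] This fails: take s = 0. Then 2s + 5 = 5, which is odd, yet s = 0 is even, not odd.

[⇐] Suppose s is odd. Since 2 is even, 2s is even for every s, so 2s + 5 has the same parity as 5, which is odd. Hence 2s + 5 is odd.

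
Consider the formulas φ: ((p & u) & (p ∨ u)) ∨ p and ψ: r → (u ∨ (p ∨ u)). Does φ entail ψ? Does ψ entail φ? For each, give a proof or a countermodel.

(⟹) Assume the antecedent. If r is true, the antecedent forces (r = T, p = T, u = F) or (r = T, p = T, u = T), and r → (u ∨ (p ∨ u)) holds there. If r is false, r → (u ∨ (p ∨ u)) reduces to true regardless of the other variables. Either way r → (u ∨ (p ∨ u)) holds.

(⟸) This fails. Under r = F, p = F, u = F, the left side is false but the right side is true.

The forward direction holds; the converse fails.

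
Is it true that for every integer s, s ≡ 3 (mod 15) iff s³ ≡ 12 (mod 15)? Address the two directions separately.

[⇒] Suppose s ≡ 3 (mod 15). Write s = 15j + 3. Then (15j + 3)³ = 3375j³ + 2025j² + 405j + 27 = 15(225j³ + 135j² + 27j + 1) + 12, so s³ ≡ 12 (mod 15).

[⇐] Conversely, suppose s³ ≡ 12 (mod 15). The only residue r in {0, …, 14} with r³ ≡ 12 (mod 15) is r = 3, so s ≡ 3 (mod 15).

Both directions hold; the statement is true.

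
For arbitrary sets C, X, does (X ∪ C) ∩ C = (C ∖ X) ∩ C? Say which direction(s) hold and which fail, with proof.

(⊆) fails; (⊇) holds.

(⟹) This inclusion fails. Take C = {1}, X = {1}; then 1 ∈ (X ∪ C) ∩ C but 1 ∉ (C ∖ X) ∩ C.

(⟸) Let x ∈ (C ∖ X) ∩ C. Then x ∈ C and x ∉ X, from which x ∈ (X ∪ C) ∩ C.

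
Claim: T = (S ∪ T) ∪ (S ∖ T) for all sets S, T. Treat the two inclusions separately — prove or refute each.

(⟹) Let x ∈ T. Then either x ∈ T and x ∉ S; or x ∈ S ∩ T. In each case x ∈ (S ∪ T) ∪ (S ∖ T), so T ⊆ (S ∪ T) ∪ (S ∖ T).

(⟸) This inclusion fails. Take S = {1}, T = ∅; then 1 ∈ (S ∪ T) ∪ (S ∖ T) but 1 ∉ T.

Only the forward inclusion holds.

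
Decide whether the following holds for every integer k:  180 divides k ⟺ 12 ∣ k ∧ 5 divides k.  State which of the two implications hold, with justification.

Only the forward implication holds.

(←) This fails: take k = 60. Both 12 ∣ 60 and 5 ∣ 60, yet 60 is not a multiple of 180 (since 60 = 0·180 + 60), so 180 ∤ 60.

(→) If 180 ∣ k, write k = 180q. Since 180 = 15·12, k = 12·(15q), so 12 ∣ k; and since 180 = 36·5, k = 5·(36q), so 5 ∣ k.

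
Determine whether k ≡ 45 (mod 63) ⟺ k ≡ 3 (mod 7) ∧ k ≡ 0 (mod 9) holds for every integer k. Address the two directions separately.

[⇒] Suppose k ≡ 45 (mod 63); write k = 63j + 45. Since 7 ∣ 63, reducing mod 7 gives k ≡ 45 ≡ 3 (mod 7); since 9 ∣ 63, reducing mod 9 gives k ≡ 45 ≡ 0 (mod 9).

[⇐] Conversely, if k ≡ 3 (mod 7) and k ≡ 0 (mod 9), then by the Chinese remainder theorem k ≡ 45 (mod 63). This is exactly k ≡ 45 (mod 63).

Both directions hold; the statement is true.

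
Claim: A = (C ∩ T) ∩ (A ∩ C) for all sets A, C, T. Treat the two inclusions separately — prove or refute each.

(⊇) Let x ∈ (C ∩ T) ∩ (A ∩ C). Then x ∈ A ∩ C ∩ T, from which x ∈ A.

(⊆) This inclusion fails. Take A = {1}, C = ∅, T = ∅; then 1 ∈ A but 1 ∉ (C ∩ T) ∩ (A ∩ C).

(⊆) fails; (⊇) holds.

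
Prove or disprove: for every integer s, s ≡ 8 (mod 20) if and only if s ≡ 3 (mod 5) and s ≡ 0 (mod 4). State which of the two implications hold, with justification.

Forward direction. Suppose s ≡ 8 (mod 20); write s = 20j + 8. Since 5 ∣ 20, reducing mod 5 gives s ≡ 8 ≡ 3 (mod 5); since 4 ∣ 20, reducing mod 4 gives s ≡ 8 ≡ 0 (mod 4).

Converse. If s ≡ 3 (mod 5) and s ≡ 0 (mod 4), then by the Chinese remainder theorem s ≡ 8 (mod 20). This is exactly s ≡ 8 (mod 20).

Equivalent; both directions hold.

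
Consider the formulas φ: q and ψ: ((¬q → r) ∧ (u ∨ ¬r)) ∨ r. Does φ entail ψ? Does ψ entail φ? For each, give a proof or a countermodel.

Not equivalent: only (⇒) holds.

[⇐] This fails. Under r = T, q = F, u = F, the left side is false but the right side is true.

[⇒] Assume the antecedent. If r is true, ((¬q → r) ∧ (u ∨ ¬r)) ∨ r reduces to true regardless of the other variables. If r is false, the antecedent forces (r = F, q = T, u = F) or (r = F, q = T, u = T), and ((¬q → r) ∧ (u ∨ ¬r)) ∨ r holds there. Either way ((¬q → r) ∧ (u ∨ ¬r)) ∨ r holds.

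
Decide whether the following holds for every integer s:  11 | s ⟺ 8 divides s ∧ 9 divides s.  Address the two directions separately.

[⇒] This fails: take s = 11. Certainly 11 ∣ 11, but 8 ∤ 11.

[⇐] This fails: take s = 72. Both 8 ∣ 72 and 9 ∣ 72, yet 72 is not a multiple of 11 (since 72 = 6·11 + 6), so 11 ∤ 72.

Neither direction holds.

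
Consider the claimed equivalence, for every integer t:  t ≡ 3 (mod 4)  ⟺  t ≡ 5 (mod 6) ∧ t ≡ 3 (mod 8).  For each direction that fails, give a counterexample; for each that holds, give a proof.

(⟸) If t ≡ 5 (mod 6) and t ≡ 3 (mod 8), then by the Chinese remainder theorem t ≡ 11 (mod 24). Since 11 ≡ 3 (mod 4) and 4 ∣ 24, we get t ≡ 3 (mod 4).

(⟹) This fails: t = 3 gives 3 ≡ 3 (mod 4) but 3 ≡ 3 (mod 6), so the conjunction on the right does not hold.

Not equivalent: only (⇐) holds.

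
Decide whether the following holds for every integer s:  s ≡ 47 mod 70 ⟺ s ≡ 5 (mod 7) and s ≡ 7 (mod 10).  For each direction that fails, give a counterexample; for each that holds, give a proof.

[⇐] If s ≡ 5 (mod 7) and s ≡ 7 (mod 10), then by the Chinese remainder theorem s ≡ 47 (mod 70). This is exactly s ≡ 47 (mod 70).

[⇒] Suppose s ≡ 47 (mod 70); write s = 70j + 47. Since 7 ∣ 70, reducing mod 7 gives s ≡ 47 ≡ 5 (mod 7); since 10 ∣ 70, reducing mod 10 gives s ≡ 47 ≡ 7 (mod 10).

Both directions hold.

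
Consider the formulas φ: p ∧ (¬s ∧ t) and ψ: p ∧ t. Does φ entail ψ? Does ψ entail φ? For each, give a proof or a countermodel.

Forward direction. Assume the antecedent. If t is true, the antecedent forces (t = T, s = F, p = T), and p ∧ t holds there. If t is false, the antecedent cannot hold. Either way p ∧ t holds.

Converse. This fails. Under t = T, s = T, p = T, the left side is false but the right side is true.

(⇒) holds; (⇐) fails.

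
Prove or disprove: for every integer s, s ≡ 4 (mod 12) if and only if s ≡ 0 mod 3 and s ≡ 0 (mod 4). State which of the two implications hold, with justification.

Neither direction holds.

(⇒) This fails: s = 4 gives 4 ≡ 4 (mod 12) but 4 ≡ 1 (mod 3), so the conjunction on the right does not hold.

(⇐) This fails: s = 0 satisfies both congruences on the right (0 ≡ 0 mod 3 and 0 ≡ 0 mod 4) yet 0 ≡ 0 (mod 12), not 4.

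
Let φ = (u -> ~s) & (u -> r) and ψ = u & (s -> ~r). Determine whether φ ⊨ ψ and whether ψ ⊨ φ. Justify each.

Both directions fail.

(⟹) This fails. Under s = F, r = F, u = F, the left side is true but the right side is false.

(⟸) This fails. Under s = F, r = F, u = T, the left side is false but the right side is true.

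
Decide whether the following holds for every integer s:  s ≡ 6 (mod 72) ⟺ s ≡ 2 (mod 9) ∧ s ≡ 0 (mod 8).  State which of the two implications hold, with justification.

Neither direction holds.

(⇒) This fails: s = 6 gives 6 ≡ 6 (mod 72) but 6 ≡ 6 (mod 9), so the conjunction on the right does not hold.

(⇐) This fails: s = 56 satisfies both congruences on the right (56 ≡ 2 mod 9 and 56 ≡ 0 mod 8) yet 56 ≡ 56 (mod 72), not 6.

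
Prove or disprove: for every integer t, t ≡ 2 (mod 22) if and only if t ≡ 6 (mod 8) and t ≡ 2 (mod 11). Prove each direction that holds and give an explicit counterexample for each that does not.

Not equivalent: only (⇐) holds.

(⟹) This fails: t = 24 gives 24 ≡ 2 (mod 22) but 24 ≡ 0 (mod 8), so the conjunction on the right does not hold.

(⟸) Conversely, if t ≡ 6 (mod 8) and t ≡ 2 (mod 11), then by the Chinese remainder theorem t ≡ 46 (mod 88). Since 46 ≡ 2 (mod 22) and 22 ∣ 88, we get t ≡ 2 (mod 22).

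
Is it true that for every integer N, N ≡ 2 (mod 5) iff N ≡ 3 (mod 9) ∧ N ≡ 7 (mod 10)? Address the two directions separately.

[⇒] This fails: N = 32 gives 32 ≡ 2 (mod 5) but 32 ≡ 5 (mod 9), so the conjunction on the right does not hold.

[⇐] Conversely, if N ≡ 3 (mod 9) and N ≡ 7 (mod 10), then by the Chinese remainder theorem N ≡ 57 (mod 90). Since 57 ≡ 2 (mod 5) and 5 ∣ 90, we get N ≡ 2 (mod 5).

Only the reverse direction holds.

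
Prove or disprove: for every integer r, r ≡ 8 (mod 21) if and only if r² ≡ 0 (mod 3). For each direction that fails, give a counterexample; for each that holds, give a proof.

Forward direction. This fails: take r = 8. Then 8 ≡ 8 (mod 21), but 8² = 64 ≡ 1 (mod 3), not 0.

Converse. This fails: take r = 0. Then 0² = 0 ≡ 0 (mod 3), yet 0 ≡ 0 (mod 21), not 8.

Neither implication holds.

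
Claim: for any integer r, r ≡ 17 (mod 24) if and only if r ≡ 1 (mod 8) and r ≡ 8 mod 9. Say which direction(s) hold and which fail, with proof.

The forward direction fails; the converse holds.

Forward direction. This fails: r = 65 gives 65 ≡ 17 (mod 24) but 65 ≡ 2 (mod 9), so the conjunction on the right does not hold.

Converse. If r ≡ 1 (mod 8) and r ≡ 8 (mod 9), then by the Chinese remainder theorem r ≡ 17 (mod 72). Since 17 ≡ 17 (mod 24) and 24 ∣ 72, we get r ≡ 17 (mod 24).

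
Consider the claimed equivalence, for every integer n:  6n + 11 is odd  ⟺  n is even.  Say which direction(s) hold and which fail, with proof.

Not equivalent: only (⇐) holds.

[⇒] This fails: take n = 3. Then 6n + 11 = 29, which is odd, yet n = 3 is odd, not even.

[⇐] Suppose n is even. Since 6 is even, 6n is even for every n, so 6n + 11 has the same parity as 11, which is odd. Hence 6n + 11 is odd.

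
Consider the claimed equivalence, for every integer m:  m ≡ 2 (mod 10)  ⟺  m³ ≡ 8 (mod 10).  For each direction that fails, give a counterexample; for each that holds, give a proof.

The biconditional holds.

(→) Suppose m ≡ 2 (mod 10). Write m = 10j + 2. Then (10j + 2)³ = 1000j³ + 600j² + 120j + 8 = 10(100j³ + 60j² + 12j) + 8, so m³ ≡ 8 (mod 10).

(←) Conversely, suppose m³ ≡ 8 (mod 10). The only residue r in {0, …, 9} with r³ ≡ 8 (mod 10) is r = 2, so m ≡ 2 (mod 10).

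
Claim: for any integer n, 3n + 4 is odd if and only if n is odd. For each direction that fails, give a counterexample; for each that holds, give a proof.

Both directions hold.

(⟹) Suppose 3n + 4 is odd. Since 3 is odd, 3n and n have the same parity, so 3n + 4 ≡ n + 4 (mod 2). As 4 is even, 3n + 4 is odd exactly when n is odd. Thus n is odd.

(⟸) Conversely, suppose n is odd; write n = 2j + 1. Then 3n + 4 = 3·(2j + 1) + 4 = 2·3j + 7, which is odd.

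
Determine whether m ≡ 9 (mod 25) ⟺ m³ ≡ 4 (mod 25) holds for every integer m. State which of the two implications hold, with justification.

(⇒) Suppose m ≡ 9 (mod 25). Write m = 25j + 9. Then (25j + 9)³ = 15625j³ + 16875j² + 6075j + 729 = 25(625j³ + 675j² + 243j + 29) + 4, so m³ ≡ 4 (mod 25).

(⇐) Conversely, suppose m³ ≡ 4 (mod 25). The only residue r in {0, …, 24} with r³ ≡ 4 (mod 25) is r = 9, so m ≡ 9 (mod 25).

Equivalent; both directions hold.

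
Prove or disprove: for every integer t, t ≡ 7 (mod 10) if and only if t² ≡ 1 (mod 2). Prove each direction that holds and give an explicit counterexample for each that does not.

The forward direction holds; the converse fails.

(→) Suppose t ≡ 7 (mod 10). Then t² ≡ 7² = 49 (mod 10), and since 2 ∣ 10, also t² ≡ 1 (mod 2).

(←) This fails: take t = 1. Then 1² = 1 ≡ 1 (mod 2), yet 1 ≡ 1 (mod 10), not 7.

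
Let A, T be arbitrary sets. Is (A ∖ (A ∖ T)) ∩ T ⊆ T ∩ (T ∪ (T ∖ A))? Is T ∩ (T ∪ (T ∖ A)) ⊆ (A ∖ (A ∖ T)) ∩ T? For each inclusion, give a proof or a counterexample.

(⟹) Let x ∈ (A ∖ (A ∖ T)) ∩ T. Then x ∈ A ∩ T, from which x ∈ T ∩ (T ∪ (T ∖ A)).

(⟸) This inclusion fails. Take A = ∅, T = {1}; then 1 ∈ T ∩ (T ∪ (T ∖ A)) but 1 ∉ (A ∖ (A ∖ T)) ∩ T.

Only the forward inclusion holds.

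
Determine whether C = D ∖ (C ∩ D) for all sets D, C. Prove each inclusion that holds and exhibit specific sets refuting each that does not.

Both inclusions fail.

(⊆) This inclusion fails. Take D = ∅, C = {1}; then 1 ∈ C but 1 ∉ D ∖ (C ∩ D).

(⊇) This inclusion fails. Take D = {1}, C = ∅; then 1 ∈ D ∖ (C ∩ D) but 1 ∉ C.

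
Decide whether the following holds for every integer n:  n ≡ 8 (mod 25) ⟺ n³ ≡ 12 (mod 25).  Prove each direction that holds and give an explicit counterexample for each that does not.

[⇒] Suppose n ≡ 8 (mod 25). Write n = 25j + 8. Then (25j + 8)³ = 15625j³ + 15000j² + 4800j + 512 = 25(625j³ + 600j² + 192j + 20) + 12, so n³ ≡ 12 (mod 25).

[⇐] Conversely, suppose n³ ≡ 12 (mod 25). The only residue r in {0, …, 24} with r³ ≡ 12 (mod 25) is r = 8, so n ≡ 8 (mod 25).

The biconditional holds.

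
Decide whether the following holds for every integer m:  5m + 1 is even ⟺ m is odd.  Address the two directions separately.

(→) Suppose 5m + 1 is even. Since 5 is odd, 5m and m have the same parity, so 5m + 1 ≡ m + 1 (mod 2). As 1 is odd, 5m + 1 is even exactly when m is odd. Thus m is odd.

(←) Conversely, suppose m is odd; write m = 2j + 1. Then 5m + 1 = 5·(2j + 1) + 1 = 2·5j + 6, which is even.

Equivalent; both directions hold.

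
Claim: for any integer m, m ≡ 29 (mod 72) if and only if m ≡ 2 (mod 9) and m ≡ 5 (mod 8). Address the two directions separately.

Both directions hold.

(⟹) Suppose m ≡ 29 (mod 72); write m = 72j + 29. Since 9 ∣ 72, reducing mod 9 gives m ≡ 29 ≡ 2 (mod 9); since 8 ∣ 72, reducing mod 8 gives m ≡ 29 ≡ 5 (mod 8).

(⟸) Conversely, if m ≡ 2 (mod 9) and m ≡ 5 (mod 8), then by the Chinese remainder theorem m ≡ 29 (mod 72). This is exactly m ≡ 29 (mod 72).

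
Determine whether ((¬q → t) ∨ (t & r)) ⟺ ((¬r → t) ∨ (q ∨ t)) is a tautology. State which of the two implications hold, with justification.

Only the forward direction holds.

(←) This fails. Under q = F, t = F, r = T, the left side is false but the right side is true.

(→) Assume the antecedent. If q is true, (¬r → t) ∨ (q ∨ t) reduces to true regardless of the other variables. If q is false, the antecedent forces (q = F, t = T, r = F) or (q = F, t = T, r = T), and (¬r → t) ∨ (q ∨ t) holds there. Either way (¬r → t) ∨ (q ∨ t) holds.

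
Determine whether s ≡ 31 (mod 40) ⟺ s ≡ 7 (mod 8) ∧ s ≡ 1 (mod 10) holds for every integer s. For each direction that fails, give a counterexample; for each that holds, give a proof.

[⇒] Suppose s ≡ 31 (mod 40); write s = 40j + 31. Since 8 ∣ 40, reducing mod 8 gives s ≡ 31 ≡ 7 (mod 8); since 10 ∣ 40, reducing mod 10 gives s ≡ 31 ≡ 1 (mod 10).

[⇐] Conversely, if s ≡ 7 (mod 8) and s ≡ 1 (mod 10), then by the Chinese remainder theorem s ≡ 31 (mod 40). This is exactly s ≡ 31 (mod 40).

Both directions hold; the statement is true.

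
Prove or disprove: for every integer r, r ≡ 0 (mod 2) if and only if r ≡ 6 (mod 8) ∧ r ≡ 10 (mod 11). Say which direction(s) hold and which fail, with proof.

(→) This fails: r = 0 gives 0 ≡ 0 (mod 2) but 0 ≡ 0 (mod 8), so the conjunction on the right does not hold.

(←) Conversely, if r ≡ 6 (mod 8) and r ≡ 10 (mod 11), then by the Chinese remainder theorem r ≡ 54 (mod 88). Since 54 ≡ 0 (mod 2) and 2 ∣ 88, we get r ≡ 0 (mod 2).

Only the converse holds.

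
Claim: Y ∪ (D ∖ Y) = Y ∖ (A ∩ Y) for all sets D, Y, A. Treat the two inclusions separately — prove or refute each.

Forward inclusion. This inclusion fails. Take D = {1}, Y = ∅, A = ∅; then 1 ∈ Y ∪ (D ∖ Y) but 1 ∉ Y ∖ (A ∩ Y).

Reverse inclusion. Let x ∈ Y ∖ (A ∩ Y). Then either x ∈ Y and x ∉ D, A; or x ∈ D ∩ Y and x ∉ A. In each case x ∈ Y ∪ (D ∖ Y), so Y ∖ (A ∩ Y) ⊆ Y ∪ (D ∖ Y).

Only the reverse inclusion holds.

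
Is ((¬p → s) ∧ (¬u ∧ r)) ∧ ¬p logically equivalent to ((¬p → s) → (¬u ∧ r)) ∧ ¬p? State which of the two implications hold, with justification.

The forward direction holds; the converse fails.

(⟸) This fails. Under r = F, u = F, p = F, s = F, the left side is false but the right side is true.

(⟹) Assume the antecedent. If r is true, the antecedent forces (r = T, u = F, p = F, s = T), and ((¬p → s) → (¬u ∧ r)) ∧ ¬p holds there. If r is false, the antecedent cannot hold. Either way ((¬p → s) → (¬u ∧ r)) ∧ ¬p holds.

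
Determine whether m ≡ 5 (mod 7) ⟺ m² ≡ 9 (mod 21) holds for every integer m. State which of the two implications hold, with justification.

[⇒] This fails: take m = 5. Then 5 ≡ 5 (mod 7), but 5² = 25 ≡ 4 (mod 21), not 9.

[⇐] This fails: take m = 3. Then 3² = 9 ≡ 9 (mod 21), yet 3 ≡ 3 (mod 7), not 5.

(⇒) fails and (⇐) fails.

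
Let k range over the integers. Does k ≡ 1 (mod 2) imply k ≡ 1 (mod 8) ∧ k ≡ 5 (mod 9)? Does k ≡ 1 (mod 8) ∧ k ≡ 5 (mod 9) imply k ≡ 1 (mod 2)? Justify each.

Not equivalent: only (⇐) holds.

(→) This fails: k = 1 gives 1 ≡ 1 (mod 2) but 1 ≡ 1 (mod 9), so the conjunction on the right does not hold.

(←) Conversely, if k ≡ 1 (mod 8) and k ≡ 5 (mod 9), then by the Chinese remainder theorem k ≡ 41 (mod 72). Since 41 ≡ 1 (mod 2) and 2 ∣ 72, we get k ≡ 1 (mod 2).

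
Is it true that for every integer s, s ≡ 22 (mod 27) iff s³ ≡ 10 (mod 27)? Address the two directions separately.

(→) Suppose s ≡ 22 (mod 27). Write s = 27j + 22. Then (27j + 22)³ = 19683j³ + 48114j² + 39204j + 10648 = 27(729j³ + 1782j² + 1452j + 394) + 10, so s³ ≡ 10 (mod 27).

(←) This fails: take s = 4. Then 4³ = 64 ≡ 10 (mod 27), yet 4 ≡ 4 (mod 27), not 22.

(⇒) holds; (⇐) fails.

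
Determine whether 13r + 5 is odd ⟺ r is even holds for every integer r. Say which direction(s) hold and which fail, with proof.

(⇒) Suppose 13r + 5 is odd. Since 13 is odd, 13r and r have the same parity, so 13r + 5 ≡ r + 5 (mod 2). As 5 is odd, 13r + 5 is odd exactly when r is even. Thus r is even.

(⇐) Conversely, suppose r is even; write r = 2j. Then 13r + 5 = 13·(2j) + 5 = 2·13j + 5, which is odd.

Both implications hold.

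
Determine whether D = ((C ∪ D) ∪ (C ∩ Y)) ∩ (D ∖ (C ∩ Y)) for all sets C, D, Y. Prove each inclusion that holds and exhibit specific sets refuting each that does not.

Forward inclusion. This inclusion fails. Take C = {1}, D = {1}, Y = {1}; then 1 ∈ D but 1 ∉ ((C ∪ D) ∪ (C ∩ Y)) ∩ (D ∖ (C ∩ Y)).

Reverse inclusion. Let x ∈ ((C ∪ D) ∪ (C ∩ Y)) ∩ (D ∖ (C ∩ Y)). Then either x ∈ D and x ∉ C, Y; or x ∈ C ∩ D and x ∉ Y; or x ∈ D ∩ Y and x ∉ C. In each case x ∈ D, so ((C ∪ D) ∪ (C ∩ Y)) ∩ (D ∖ (C ∩ Y)) ⊆ D.

The sets are not equal: only the reverse inclusion holds.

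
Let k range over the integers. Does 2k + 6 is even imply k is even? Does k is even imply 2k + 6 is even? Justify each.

(⇐) Suppose k is even. Since 2 is even, 2k is even for every k, so 2k + 6 has the same parity as 6, which is even. Hence 2k + 6 is even.

(⇒) This fails: take k = 7. Then 2k + 6 = 20, which is even, yet k = 7 is odd, not even.

(⇒) fails; (⇐) holds.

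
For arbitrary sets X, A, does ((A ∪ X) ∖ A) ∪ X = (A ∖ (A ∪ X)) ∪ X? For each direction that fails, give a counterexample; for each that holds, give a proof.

The two sets are equal.

(⊇) Let x ∈ (A ∖ (A ∪ X)) ∪ X. Then either x ∈ X and x ∉ A; or x ∈ X ∩ A. In each case x ∈ ((A ∪ X) ∖ A) ∪ X, so (A ∖ (A ∪ X)) ∪ X ⊆ ((A ∪ X) ∖ A) ∪ X.

(⊆) Let x ∈ ((A ∪ X) ∖ A) ∪ X. Then either x ∈ X and x ∉ A; or x ∈ X ∩ A. In each case x ∈ (A ∖ (A ∪ X)) ∪ X, so ((A ∪ X) ∖ A) ∪ X ⊆ (A ∖ (A ∪ X)) ∪ X.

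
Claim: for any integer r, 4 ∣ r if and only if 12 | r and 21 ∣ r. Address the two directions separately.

Only the converse holds.

[⇒] This fails: take r = 4. Certainly 4 ∣ 4, but 12 ∤ 4.

[⇐] Suppose 12 ∣ r and 21 ∣ r. Any common multiple of 12 and 21 is a multiple of their lcm; here lcm(12, 21) = 12·21/gcd(12, 21) = 252/3 = 84, so 84 ∣ r. Since 4 ∣ 84, it follows that 4 ∣ r.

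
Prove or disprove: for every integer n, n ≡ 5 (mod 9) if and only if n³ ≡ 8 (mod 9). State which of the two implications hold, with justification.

Not equivalent: only (⇒) holds.

(⟹) Suppose n ≡ 5 (mod 9). Write n = 9j + 5. Then (9j + 5)³ = 729j³ + 1215j² + 675j + 125 = 9(81j³ + 135j² + 75j + 13) + 8, so n³ ≡ 8 (mod 9).

(⟸) This fails: take n = 2. Then 2³ = 8 ≡ 8 (mod 9), yet 2 ≡ 2 (mod 9), not 5.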